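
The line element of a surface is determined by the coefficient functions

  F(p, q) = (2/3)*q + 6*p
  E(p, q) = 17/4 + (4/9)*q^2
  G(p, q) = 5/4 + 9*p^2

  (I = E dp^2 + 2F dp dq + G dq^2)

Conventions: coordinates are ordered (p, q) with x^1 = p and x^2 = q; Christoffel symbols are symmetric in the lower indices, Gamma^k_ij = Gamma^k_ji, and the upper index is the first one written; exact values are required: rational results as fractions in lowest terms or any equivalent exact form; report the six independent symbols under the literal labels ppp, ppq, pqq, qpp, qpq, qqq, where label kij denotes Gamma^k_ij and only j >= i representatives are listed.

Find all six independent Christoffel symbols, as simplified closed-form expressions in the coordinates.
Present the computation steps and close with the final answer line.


E = 17/4 + (4/9)*q^2; F = (2/3)*q + 6*p; G = 5/4 + 9*p^2
Gamma^k_ij = (1/2) g^{kl} (d_i g_jl + d_j g_il - d_l g_ij), with g^inv = (1/(EG-F^2)) [[G, -F], [-F, E]]
first partials: E_p = 0, E_q = (8/9)*q, F_p = 6, F_q = 2/3, G_p = 18*p, G_q = 0
D = EG - F^2 = 85/16 + (1/9)*q^2 - 8*p*q + (9/4)*p^2 + 4*p^2*q^2
expanded: Gamma^p_pp = (G E_p - 2F F_p + F E_q)/(2D), Gamma^p_pq = (G E_q - F G_p)/(2D), Gamma^p_qq = (2G F_q - G G_p - F G_q)/(2D), Gamma^q_pp = (2E F_p - E E_q - F E_p)/(2D), Gamma^q_pq = (E G_p - F E_q)/(2D), Gamma^q_qq = (E G_q - 2F F_q + F G_p)/(2D); substitute and cancel common factors

Answer: Gamma_ppp = (1152*p*q - 15552*p + 128*q^2 - 1728*q)/(1728*p^2*q^2 + 972*p^2 - 3456*p*q + 48*q^2 + 2295), Gamma_ppq = (576*p^2*q - 7776*p^2 - 864*p*q + 80*q)/(576*p^2*q^2 + 324*p^2 - 1152*p*q + 16*q^2 + 765), Gamma_pqq = (-11664*p^3 + 864*p^2 - 1620*p + 120)/(576*p^2*q^2 + 324*p^2 - 1152*p*q + 16*q^2 + 765), Gamma_qpp = (-256*q^3 + 3456*q^2 - 2448*q + 33048)/(5184*p^2*q^2 + 2916*p^2 - 10368*p*q + 144*q^2 + 6885), Gamma_qpq = (1728*p*q^2 - 1152*p*q + 16524*p - 128*q^2)/(1728*p^2*q^2 + 972*p^2 - 3456*p*q + 48*q^2 + 2295), Gamma_qqq = (7776*p^2 + 864*p*q - 576*p - 64*q)/(576*p^2*q^2 + 324*p^2 - 1152*p*q + 16*q^2 + 765)


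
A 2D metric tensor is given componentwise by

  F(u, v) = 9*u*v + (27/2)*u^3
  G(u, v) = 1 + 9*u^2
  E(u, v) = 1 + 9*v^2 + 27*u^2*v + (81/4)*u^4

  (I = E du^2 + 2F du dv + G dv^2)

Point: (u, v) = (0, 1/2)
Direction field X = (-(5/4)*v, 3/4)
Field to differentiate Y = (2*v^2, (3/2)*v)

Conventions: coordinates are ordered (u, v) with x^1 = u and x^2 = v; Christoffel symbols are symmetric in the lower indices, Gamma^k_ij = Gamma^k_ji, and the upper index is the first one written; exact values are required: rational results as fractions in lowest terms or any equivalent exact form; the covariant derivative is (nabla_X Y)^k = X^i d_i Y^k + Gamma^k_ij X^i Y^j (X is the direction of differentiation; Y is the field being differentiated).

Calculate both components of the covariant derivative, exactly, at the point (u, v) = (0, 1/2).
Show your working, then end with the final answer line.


E = 13/4, F = 0, G = 1 at the point
E_u = 0, E_v = 9, F_u = 9/2, F_v = 0, G_u = 0, G_v = 0
EG - F^2 = 13/4;  g^inv = (4/13) * [[1, 0], [0, 13/4]]
first-kind symbols [ij,l] = (1/2)(d_i g_jl + d_j g_il - d_l g_ij): [uu,u] = E_u/2 = 0, [uu,v] = F_u - E_v/2 = 0, [uv,u] = E_v/2 = 9/2, [uv,v] = G_u/2 = 0, [vv,u] = F_v - G_u/2 = 0, [vv,v] = G_v/2 = 0
Gamma^u_ij = (G*[ij,u] - F*[ij,v])/(EG - F^2), Gamma^v_ij = (E*[ij,v] - F*[ij,u])/(EG - F^2)
Gamma_uuu = 0, Gamma_uuv = 18/13, Gamma_uvv = 0, Gamma_vuu = 0, Gamma_vuv = 0, Gamma_vvv = 0
X = (-5/8, 3/4), Y = (1/2, 3/4) at the point

Answer: (nabla_X Y)^u = 285/208, (nabla_X Y)^v = 9/8


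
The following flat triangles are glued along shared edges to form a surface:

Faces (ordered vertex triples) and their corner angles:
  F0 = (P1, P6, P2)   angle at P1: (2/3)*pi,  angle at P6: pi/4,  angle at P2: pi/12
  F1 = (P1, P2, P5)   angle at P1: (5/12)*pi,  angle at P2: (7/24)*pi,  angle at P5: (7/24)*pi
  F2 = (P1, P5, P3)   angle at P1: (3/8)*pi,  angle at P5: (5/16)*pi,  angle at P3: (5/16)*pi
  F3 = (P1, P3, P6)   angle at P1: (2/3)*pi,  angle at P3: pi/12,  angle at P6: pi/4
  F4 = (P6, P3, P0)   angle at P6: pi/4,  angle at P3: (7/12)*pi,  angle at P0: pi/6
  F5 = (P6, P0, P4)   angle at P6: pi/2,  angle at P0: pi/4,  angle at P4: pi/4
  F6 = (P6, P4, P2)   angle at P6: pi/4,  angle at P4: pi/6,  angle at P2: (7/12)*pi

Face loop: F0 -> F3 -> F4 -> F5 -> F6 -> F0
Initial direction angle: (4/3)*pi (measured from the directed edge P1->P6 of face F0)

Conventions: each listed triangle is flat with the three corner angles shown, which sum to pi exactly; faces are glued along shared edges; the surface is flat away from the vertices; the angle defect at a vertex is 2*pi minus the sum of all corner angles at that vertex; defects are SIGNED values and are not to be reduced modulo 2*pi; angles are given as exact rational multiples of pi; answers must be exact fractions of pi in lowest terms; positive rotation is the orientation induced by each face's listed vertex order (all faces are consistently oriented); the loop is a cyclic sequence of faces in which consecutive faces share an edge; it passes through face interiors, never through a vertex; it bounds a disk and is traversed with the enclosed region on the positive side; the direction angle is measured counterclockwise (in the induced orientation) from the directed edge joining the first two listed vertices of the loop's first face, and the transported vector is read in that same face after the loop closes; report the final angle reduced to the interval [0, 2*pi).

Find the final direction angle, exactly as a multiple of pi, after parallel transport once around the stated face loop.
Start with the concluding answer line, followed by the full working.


Answer: final direction angle = (11/6)*pi

enclosed vertex P6: corner angles sum to (3/2)*pi, defect = 2*pi - (3/2)*pi = pi/2
adding the enclosed defects to the starting angle (mod 2*pi, induced orientation) gives the holonomy
final angle = (4/3)*pi + pi/2 = (11/6)*pi (mod 2*pi)


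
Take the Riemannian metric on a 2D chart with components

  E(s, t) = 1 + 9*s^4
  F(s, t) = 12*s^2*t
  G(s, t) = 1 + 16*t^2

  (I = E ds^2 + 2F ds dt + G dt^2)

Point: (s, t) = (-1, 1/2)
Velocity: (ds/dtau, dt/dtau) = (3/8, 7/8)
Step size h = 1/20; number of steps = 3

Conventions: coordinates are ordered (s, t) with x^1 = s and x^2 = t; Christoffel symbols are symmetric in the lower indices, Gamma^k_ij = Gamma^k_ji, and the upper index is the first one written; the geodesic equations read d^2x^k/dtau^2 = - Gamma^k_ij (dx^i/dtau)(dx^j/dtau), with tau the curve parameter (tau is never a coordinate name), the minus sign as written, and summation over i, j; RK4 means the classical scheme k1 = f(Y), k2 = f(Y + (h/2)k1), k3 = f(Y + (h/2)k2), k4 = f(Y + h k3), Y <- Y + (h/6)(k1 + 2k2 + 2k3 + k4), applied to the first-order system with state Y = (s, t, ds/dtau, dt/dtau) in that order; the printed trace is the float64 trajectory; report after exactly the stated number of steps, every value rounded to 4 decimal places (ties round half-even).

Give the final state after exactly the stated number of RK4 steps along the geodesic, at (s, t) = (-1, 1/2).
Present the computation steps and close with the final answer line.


f(Y) = (ds/dtau, dt/dtau, -Gamma^s_ij Y'^i Y'^j, -Gamma^t_ij Y'^i Y'^j) with the Gammas evaluated at the stage position; h = 0.050000; intermediate values shown to 6 dp
step 0: s = -1.0000, t = 0.5000, ds/dtau = 0.3750, dt/dtau = 0.8750
step 1:
  k1: at (s, t) = (-1.000000, 0.500000), (ds/dtau, dt/dtau) = (0.375000, 0.875000); Gamma_sss = -1.285714, Gamma_sst = 0.000000, Gamma_stt = 0.857143, Gamma_tss = -0.857143, Gamma_tst = 0.000000, Gamma_ttt = 0.571429; k1 = (0.375000, 0.875000, -0.475446, -0.316964)
  k2: at (s, t) = (-0.990625, 0.521875), (ds/dtau, dt/dtau) = (0.363114, 0.867076); Gamma_sss = -1.247675, Gamma_sst = 0.000000, Gamma_stt = 0.839655, Gamma_tss = -0.884684, Gamma_tst = 0.000000, Gamma_ttt = 0.595371; k2 = (0.363114, 0.867076, -0.466762, -0.330965)
  k3: at (s, t) = (-0.990922, 0.521677), (ds/dtau, dt/dtau) = (0.363331, 0.866726); Gamma_sss = -1.248166, Gamma_sst = 0.000000, Gamma_stt = 0.839734, Gamma_tss = -0.884166, Gamma_tst = 0.000000, Gamma_ttt = 0.594844; k3 = (0.363331, 0.866726, -0.466050, -0.330137)
  k4: at (s, t) = (-0.981833, 0.543336), (ds/dtau, dt/dtau) = (0.351698, 0.858493); Gamma_sss = -1.209390, Gamma_sst = 0.000000, Gamma_stt = 0.821178, Gamma_tss = -0.908862, Gamma_tst = 0.000000, Gamma_ttt = 0.617119; k4 = (0.351698, 0.858493, -0.455626, -0.342405)
  Y <- Y + (h/6)(k1 + 2k2 + 2k3 + k4): s = -0.9818, t = 0.5433, ds/dtau = 0.3517, dt/dtau = 0.8585
step 2:
  k1: at (s, t) = (-0.981837, 0.543342), (ds/dtau, dt/dtau) = (0.351694, 0.858487); Gamma_sss = -1.209383, Gamma_sst = 0.000000, Gamma_stt = 0.821170, Gamma_tss = -0.908861, Gamma_tst = 0.000000, Gamma_ttt = 0.617116; k1 = (0.351694, 0.858487, -0.455615, -0.342399)
  k2: at (s, t) = (-0.973044, 0.564805), (ds/dtau, dt/dtau) = (0.340304, 0.849927); Gamma_sss = -1.170127, Gamma_sst = 0.000000, Gamma_stt = 0.801695, Gamma_tss = -0.930689, Gamma_tst = 0.000000, Gamma_ttt = 0.637648; k2 = (0.340304, 0.849927, -0.443616, -0.352841)
  k3: at (s, t) = (-0.973329, 0.564591), (ds/dtau, dt/dtau) = (0.340604, 0.849666); Gamma_sss = -1.170694, Gamma_sst = 0.000000, Gamma_stt = 0.801849, Gamma_tss = -0.930243, Gamma_tst = 0.000000, Gamma_ttt = 0.637155; k3 = (0.340604, 0.849666, -0.443067, -0.352064)
  k4: at (s, t) = (-0.964807, 0.585826), (ds/dtau, dt/dtau) = (0.329541, 0.840884); Gamma_sss = -1.131301, Gamma_sst = 0.000000, Gamma_stt = 0.781712, Gamma_tss = -0.949303, Gamma_tst = 0.000000, Gamma_ttt = 0.655954; k4 = (0.329541, 0.840884, -0.429881, -0.360724)
  Y <- Y + (h/6)(k1 + 2k2 + 2k3 + k4): s = -0.9648, t = 0.5858, ds/dtau = 0.3295, dt/dtau = 0.8409
step 3:
  k1: at (s, t) = (-0.964811, 0.585830), (ds/dtau, dt/dtau) = (0.329537, 0.840879); Gamma_sss = -1.131299, Gamma_sst = 0.000000, Gamma_stt = 0.781706, Gamma_tss = -0.949299, Gamma_tst = 0.000000, Gamma_ttt = 0.655948; k1 = (0.329537, 0.840879, -0.429874, -0.360717)
  k2: at (s, t) = (-0.956573, 0.606852), (ds/dtau, dt/dtau) = (0.318790, 0.831861); Gamma_sss = -1.092005, Gamma_sst = 0.000000, Gamma_stt = 0.761054, Gamma_tss = -0.965629, Gamma_tst = 0.000000, Gamma_ttt = 0.672978; k2 = (0.318790, 0.831861, -0.415666, -0.367562)
  k3: at (s, t) = (-0.956842, 0.606627), (ds/dtau, dt/dtau) = (0.319145, 0.831690); Gamma_sss = -1.092616, Gamma_sst = 0.000000, Gamma_stt = 0.761265, Gamma_tss = -0.965268, Gamma_tst = 0.000000, Gamma_ttt = 0.672537; k3 = (0.319145, 0.831690, -0.415287, -0.366884)
  k4: at (s, t) = (-0.948854, 0.627415), (ds/dtau, dt/dtau) = (0.308773, 0.822535); Gamma_sss = -1.053676, Gamma_sst = 0.000000, Gamma_stt = 0.740315, Gamma_tss = -0.979043, Gamma_tst = 0.000000, Gamma_ttt = 0.687878; k4 = (0.308773, 0.822535, -0.400412, -0.372050)
  Y <- Y + (h/6)(k1 + 2k2 + 2k3 + k4): s = -0.9489, t = 0.6274, ds/dtau = 0.3088, dt/dtau = 0.8225

Answer: s = -0.9489, t = 0.6274, ds/dtau = 0.3088, dt/dtau = 0.8225


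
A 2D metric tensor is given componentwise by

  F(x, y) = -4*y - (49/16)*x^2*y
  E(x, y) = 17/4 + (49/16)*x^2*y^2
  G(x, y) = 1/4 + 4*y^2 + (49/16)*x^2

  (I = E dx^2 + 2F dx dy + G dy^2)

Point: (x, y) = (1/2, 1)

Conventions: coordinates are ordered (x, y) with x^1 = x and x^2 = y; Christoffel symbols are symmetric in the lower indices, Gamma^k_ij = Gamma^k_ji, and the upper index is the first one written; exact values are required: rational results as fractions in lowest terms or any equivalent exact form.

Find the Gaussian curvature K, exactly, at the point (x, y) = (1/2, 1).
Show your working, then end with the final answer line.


E = 321/64, F = -305/64, G = 321/64, EG - F^2 = 313/128 at the point
E_x = 49/16, E_y = 49/32, F_x = -49/16, F_y = -305/64, G_x = 49/16, G_y = 8
E_yy = 49/32, F_xy = -49/16, G_xx = 49/8
By Brioschi, K is (det M1 - det M2) divided by (EG - F^2) squared.
M1 = [[-E_yy/2 + F_xy - G_xx/2, E_x/2, F_x - E_y/2], [F_y - G_x/2, E, F], [G_y/2, F, G]] = [[-441/64, 49/32, -245/64], [-403/64, 321/64, -305/64], [4, -305/64, 321/64]]; det M1 = -9372377/262144
M2 = [[0, E_y/2, G_x/2], [E_y/2, E, F], [G_x/2, F, G]] = [[0, 49/64, 49/32], [49/64, 321/64, -305/64], [49/32, -305/64, 321/64]]; det M2 = -6782825/262144
det M1 - det M2 = -161847/16384; K = -161847/16384 / (313/128)^2 = -161847/97969

Answer: K = -161847/97969


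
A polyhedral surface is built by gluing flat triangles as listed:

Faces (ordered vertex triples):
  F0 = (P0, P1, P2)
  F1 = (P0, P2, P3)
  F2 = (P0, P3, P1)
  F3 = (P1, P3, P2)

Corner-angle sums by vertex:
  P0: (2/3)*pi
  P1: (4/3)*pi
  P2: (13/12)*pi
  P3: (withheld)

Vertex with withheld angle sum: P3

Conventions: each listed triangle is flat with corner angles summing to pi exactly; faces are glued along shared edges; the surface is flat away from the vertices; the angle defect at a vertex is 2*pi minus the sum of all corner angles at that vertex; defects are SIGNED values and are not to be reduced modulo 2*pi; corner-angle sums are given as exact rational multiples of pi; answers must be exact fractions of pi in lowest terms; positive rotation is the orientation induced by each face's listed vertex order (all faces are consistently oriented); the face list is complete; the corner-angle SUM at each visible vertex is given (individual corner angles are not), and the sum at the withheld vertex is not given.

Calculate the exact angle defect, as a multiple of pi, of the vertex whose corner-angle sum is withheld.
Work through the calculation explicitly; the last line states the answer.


V = 4, E = 6, F = 4; chi = V - E + F = 2
Gauss-Bonnet: total defect = 2*pi*chi = 4*pi; visible defects sum to (35/12)*pi

Answer: defect(P3) = (13/12)*pi


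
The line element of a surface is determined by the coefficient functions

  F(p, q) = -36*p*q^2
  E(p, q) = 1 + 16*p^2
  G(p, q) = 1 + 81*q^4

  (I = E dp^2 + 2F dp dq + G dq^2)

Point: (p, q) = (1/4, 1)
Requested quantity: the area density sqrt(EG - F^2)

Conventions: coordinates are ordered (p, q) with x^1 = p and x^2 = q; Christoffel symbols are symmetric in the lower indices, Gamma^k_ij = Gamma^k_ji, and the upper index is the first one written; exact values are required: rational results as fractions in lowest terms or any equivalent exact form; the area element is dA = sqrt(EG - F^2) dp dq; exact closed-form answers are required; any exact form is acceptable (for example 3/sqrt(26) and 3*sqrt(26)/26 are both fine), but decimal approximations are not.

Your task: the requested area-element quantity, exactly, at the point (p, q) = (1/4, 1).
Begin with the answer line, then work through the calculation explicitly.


Answer: sqrt(EG - F^2) = sqrt(83)

E = 2, F = -9, G = 82; EG - F^2 = 83


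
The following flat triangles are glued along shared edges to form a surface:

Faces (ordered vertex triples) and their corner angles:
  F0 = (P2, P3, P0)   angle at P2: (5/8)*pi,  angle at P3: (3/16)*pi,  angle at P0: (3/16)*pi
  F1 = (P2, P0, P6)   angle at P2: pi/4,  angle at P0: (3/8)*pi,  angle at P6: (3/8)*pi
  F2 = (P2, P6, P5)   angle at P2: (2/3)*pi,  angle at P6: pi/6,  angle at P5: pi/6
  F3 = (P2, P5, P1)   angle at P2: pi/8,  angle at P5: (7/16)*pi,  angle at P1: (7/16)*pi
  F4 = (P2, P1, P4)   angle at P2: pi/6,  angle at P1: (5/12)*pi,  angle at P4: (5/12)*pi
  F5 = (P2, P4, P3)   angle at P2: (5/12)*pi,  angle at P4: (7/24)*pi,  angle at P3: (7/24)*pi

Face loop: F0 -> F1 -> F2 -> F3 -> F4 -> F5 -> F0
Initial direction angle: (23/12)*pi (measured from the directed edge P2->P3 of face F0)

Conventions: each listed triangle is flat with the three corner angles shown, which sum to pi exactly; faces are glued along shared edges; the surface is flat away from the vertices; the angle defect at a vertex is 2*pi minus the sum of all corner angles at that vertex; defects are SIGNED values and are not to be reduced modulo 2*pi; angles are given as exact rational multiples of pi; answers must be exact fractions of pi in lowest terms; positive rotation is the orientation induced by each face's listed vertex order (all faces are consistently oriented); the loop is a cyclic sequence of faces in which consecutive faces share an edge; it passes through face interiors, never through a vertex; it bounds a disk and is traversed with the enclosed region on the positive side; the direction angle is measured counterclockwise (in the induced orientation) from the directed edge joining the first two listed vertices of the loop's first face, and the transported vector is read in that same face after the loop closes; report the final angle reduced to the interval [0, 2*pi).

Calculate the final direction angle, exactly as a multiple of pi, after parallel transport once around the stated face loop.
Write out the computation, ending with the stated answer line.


enclosed vertex P2: corner angles sum to (9/4)*pi, defect = 2*pi - (9/4)*pi = -pi/4
final direction = starting direction + enclosed defect total, reduced mod 2*pi (induced orientation)
final angle = (23/12)*pi - pi/4 = (5/3)*pi (mod 2*pi)

Answer: final direction angle = (5/3)*pi


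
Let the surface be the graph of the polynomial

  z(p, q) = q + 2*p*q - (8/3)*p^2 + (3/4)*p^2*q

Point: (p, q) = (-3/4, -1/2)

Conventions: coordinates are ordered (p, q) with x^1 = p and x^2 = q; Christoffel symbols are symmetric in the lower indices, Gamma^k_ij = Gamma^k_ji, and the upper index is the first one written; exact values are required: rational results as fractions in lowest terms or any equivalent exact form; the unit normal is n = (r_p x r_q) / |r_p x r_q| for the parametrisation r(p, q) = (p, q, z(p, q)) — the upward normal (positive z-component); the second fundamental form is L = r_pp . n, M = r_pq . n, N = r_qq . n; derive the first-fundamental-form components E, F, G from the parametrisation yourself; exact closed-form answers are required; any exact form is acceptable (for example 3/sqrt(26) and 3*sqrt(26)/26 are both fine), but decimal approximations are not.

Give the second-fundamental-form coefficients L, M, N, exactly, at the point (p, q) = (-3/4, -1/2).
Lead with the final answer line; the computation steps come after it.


Answer: L = -1168*sqrt(1145)/24045, M = 8*sqrt(1145)/1145, N = 0

z_p = 57/16, z_q = -5/64, z_pp = -73/12, z_pq = 7/8, z_qq = 0
E = 3505/256, F = -285/1024, G = 4121/4096; answer radicand W^2 = 56105/4096
unnormalised second-form numerators: l = -73/12, m = 7/8, n = 0; L = l/sqrt(56105/4096), and similarly M = m/sqrt(W^2), N = n/sqrt(W^2)


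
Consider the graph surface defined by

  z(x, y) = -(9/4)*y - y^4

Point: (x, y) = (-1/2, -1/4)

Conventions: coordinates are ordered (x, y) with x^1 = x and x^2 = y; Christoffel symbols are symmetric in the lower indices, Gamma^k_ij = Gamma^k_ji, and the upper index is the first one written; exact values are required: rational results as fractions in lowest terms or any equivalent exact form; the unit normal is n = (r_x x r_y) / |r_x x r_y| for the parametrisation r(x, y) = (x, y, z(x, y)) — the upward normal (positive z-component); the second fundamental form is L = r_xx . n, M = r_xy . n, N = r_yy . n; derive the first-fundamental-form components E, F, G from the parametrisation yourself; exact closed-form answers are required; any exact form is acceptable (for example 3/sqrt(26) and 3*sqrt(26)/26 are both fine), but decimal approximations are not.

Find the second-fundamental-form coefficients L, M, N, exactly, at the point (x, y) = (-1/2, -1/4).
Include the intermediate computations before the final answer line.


z_x = 0, z_y = -35/16, z_xx = 0, z_xy = 0, z_yy = -3/4
E = 1, F = 0, G = 1481/256; answer radicand W^2 = 1481/256
unnormalised second-form numerators: l = 0, m = 0, n = -3/4; L = l/sqrt(1481/256), and similarly M = m/sqrt(W^2), N = n/sqrt(W^2)

Answer: L = 0, M = 0, N = -12*sqrt(1481)/1481


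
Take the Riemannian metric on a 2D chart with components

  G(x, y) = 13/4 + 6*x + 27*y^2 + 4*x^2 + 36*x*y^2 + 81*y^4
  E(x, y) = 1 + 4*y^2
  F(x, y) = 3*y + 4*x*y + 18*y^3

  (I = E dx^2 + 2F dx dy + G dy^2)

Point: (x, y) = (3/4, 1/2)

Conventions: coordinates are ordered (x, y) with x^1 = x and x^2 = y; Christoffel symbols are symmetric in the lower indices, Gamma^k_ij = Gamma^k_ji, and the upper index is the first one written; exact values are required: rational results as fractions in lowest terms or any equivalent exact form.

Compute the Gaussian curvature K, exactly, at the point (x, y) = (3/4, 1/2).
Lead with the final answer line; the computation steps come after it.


Answer: K = -1024/223729

E = 2, F = 21/4, G = 457/16, EG - F^2 = 473/16 at the point
E_x = 0, E_y = 4, F_x = 2, F_y = 39/2, G_x = 21, G_y = 189/2
E_yy = 8, F_xy = 4, G_xx = 8
K follows from Brioschi's formula, (det M1 - det M2)/(EG - F^2)^2.
M1 = [[-E_yy/2 + F_xy - G_xx/2, E_x/2, F_x - E_y/2], [F_y - G_x/2, E, F], [G_y/2, F, G]] = [[-4, 0, 0], [9, 2, 21/4], [189/4, 21/4, 457/16]]; det M1 = -473/4
M2 = [[0, E_y/2, G_x/2], [E_y/2, E, F], [G_x/2, F, G]] = [[0, 2, 21/2], [2, 2, 21/4], [21/2, 21/4, 457/16]]; det M2 = -457/4
det M1 - det M2 = -4; K = -4 / (473/16)^2 = -1024/223729


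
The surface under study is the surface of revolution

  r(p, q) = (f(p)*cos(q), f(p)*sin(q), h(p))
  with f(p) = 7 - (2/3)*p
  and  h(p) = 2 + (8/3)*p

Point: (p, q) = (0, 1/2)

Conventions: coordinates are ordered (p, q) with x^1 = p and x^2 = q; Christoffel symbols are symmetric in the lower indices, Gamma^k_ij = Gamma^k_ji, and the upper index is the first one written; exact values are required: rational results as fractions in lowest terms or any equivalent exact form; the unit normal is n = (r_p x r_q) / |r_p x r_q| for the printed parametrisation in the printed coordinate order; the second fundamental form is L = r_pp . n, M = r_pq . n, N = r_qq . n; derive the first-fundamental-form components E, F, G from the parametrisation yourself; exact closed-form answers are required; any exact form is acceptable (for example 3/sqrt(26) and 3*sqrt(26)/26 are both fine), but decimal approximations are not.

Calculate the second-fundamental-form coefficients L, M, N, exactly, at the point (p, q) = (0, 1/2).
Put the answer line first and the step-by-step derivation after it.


Answer: L = 0, M = 0, N = 28*sqrt(17)/17

f = 7, f' = -2/3, f'' = 0, h' = 8/3, h'' = 0
E = 68/9, F = 0, G = 49; answer radicand W^2 = 68/9
unnormalised second-form numerators: l = 0, m = 0, n = 56/3; L = l/sqrt(68/9), and similarly M = m/sqrt(W^2), N = n/sqrt(W^2)


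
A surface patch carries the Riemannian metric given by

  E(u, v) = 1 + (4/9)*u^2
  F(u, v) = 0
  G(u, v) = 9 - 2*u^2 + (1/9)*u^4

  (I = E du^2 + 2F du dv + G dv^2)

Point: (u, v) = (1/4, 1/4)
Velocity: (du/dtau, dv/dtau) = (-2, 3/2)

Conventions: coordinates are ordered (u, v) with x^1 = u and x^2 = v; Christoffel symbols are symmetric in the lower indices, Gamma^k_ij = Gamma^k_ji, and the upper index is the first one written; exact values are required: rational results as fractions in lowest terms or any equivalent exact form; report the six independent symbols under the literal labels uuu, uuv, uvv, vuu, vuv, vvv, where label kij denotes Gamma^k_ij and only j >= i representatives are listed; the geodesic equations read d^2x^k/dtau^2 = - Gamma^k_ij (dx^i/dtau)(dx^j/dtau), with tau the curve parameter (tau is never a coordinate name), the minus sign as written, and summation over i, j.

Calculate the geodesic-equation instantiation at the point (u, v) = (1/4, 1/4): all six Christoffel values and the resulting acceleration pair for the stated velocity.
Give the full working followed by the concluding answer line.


E = 37/36, F = 0, G = 20449/2304 at the point
E_u = 2/9, E_v = 0, F_u = 0, F_v = 0, G_u = -143/144, G_v = 0
EG - F^2 = 756613/82944;  g^inv = (82944/756613) * [[20449/2304, 0], [0, 37/36]]
first-kind symbols [ij,l] = (1/2)(d_i g_jl + d_j g_il - d_l g_ij): [uu,u] = E_u/2 = 1/9, [uu,v] = F_u - E_v/2 = 0, [uv,u] = E_v/2 = 0, [uv,v] = G_u/2 = -143/288, [vv,u] = F_v - G_u/2 = 143/288, [vv,v] = G_v/2 = 0
Gamma^u_ij = (G*[ij,u] - F*[ij,v])/(EG - F^2), Gamma^v_ij = (E*[ij,v] - F*[ij,u])/(EG - F^2)
Gamma_uuu = 4/37, Gamma_uuv = 0, Gamma_uvv = 143/296, Gamma_vuu = 0, Gamma_vuv = -8/143, Gamma_vvv = 0
d^2u/dtau^2 = -(Gamma_uuu*(-2)^2 + 2*Gamma_uuv*(-2)*(3/2) + Gamma_uvv*(3/2)^2) = -1799/1184
d^2v/dtau^2 = -(Gamma_vuu*(-2)^2 + 2*Gamma_vuv*(-2)*(3/2) + Gamma_vvv*(3/2)^2) = -48/143

Answer: Gamma_uuu = 4/37, Gamma_uuv = 0, Gamma_uvv = 143/296, Gamma_vuu = 0, Gamma_vuv = -8/143, Gamma_vvv = 0; accelerations (d^2u/dtau^2, d^2v/dtau^2) = (-1799/1184, -48/143)


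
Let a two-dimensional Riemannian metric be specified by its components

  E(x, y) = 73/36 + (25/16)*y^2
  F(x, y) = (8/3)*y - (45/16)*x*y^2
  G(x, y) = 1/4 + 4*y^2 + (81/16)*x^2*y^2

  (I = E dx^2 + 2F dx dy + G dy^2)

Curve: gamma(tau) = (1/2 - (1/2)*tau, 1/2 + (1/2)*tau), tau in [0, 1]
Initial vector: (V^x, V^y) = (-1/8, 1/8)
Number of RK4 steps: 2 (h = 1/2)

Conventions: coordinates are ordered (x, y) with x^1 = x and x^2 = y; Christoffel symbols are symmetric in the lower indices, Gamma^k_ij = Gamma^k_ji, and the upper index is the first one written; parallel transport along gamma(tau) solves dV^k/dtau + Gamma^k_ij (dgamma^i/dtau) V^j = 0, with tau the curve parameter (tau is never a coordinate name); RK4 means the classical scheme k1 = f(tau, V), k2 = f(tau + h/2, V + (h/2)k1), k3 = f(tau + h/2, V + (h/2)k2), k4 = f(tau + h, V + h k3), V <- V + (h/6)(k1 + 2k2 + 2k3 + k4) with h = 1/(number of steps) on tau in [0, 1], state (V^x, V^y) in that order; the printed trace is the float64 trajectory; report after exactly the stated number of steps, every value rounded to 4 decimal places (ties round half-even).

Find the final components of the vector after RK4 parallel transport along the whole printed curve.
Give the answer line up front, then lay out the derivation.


Answer: V^x = -0.0976, V^y = 0.1172

gamma'(tau) = (-1/2, 1/2); f(tau, V)^k = -Gamma^k_ij(gamma(tau)) gamma'^i(tau) V^j; h = 1/2; intermediate values shown to 6 dp
curve data and Christoffel symbols at the stage parameters:
  tau = 0.000000: gamma = (0.500000, 0.500000), gamma' = (-0.500000, 0.500000); Gamma_xxx = 0.515987, Gamma_xxy = 0.213317, Gamma_xyy = -0.567121, Gamma_yxx = -1.271034, Gamma_yxy = 0.270290, Gamma_yyy = 2.036250
  tau = 0.250000: gamma = (0.375000, 0.625000), gamma' = (-0.500000, 0.500000); Gamma_xxx = 0.660666, Gamma_xxy = 0.281944, Gamma_xyy = -0.615712, Gamma_yxx = -1.389138, Gamma_yxy = 0.185511, Gamma_yyy = 1.778189
  tau = 0.500000: gamma = (0.250000, 0.750000), gamma' = (-0.500000, 0.500000); Gamma_xxx = 0.848162, Gamma_xxy = 0.383135, Gamma_xyy = -0.534370, Gamma_yxx = -1.536523, Gamma_yxy = 0.036288, Gamma_yyy = 1.529025
  tau = 0.750000: gamma = (0.125000, 0.875000), gamma' = (-0.500000, 0.500000); Gamma_xxx = 1.098687, Gamma_xxy = 0.546027, Gamma_xyy = -0.314791, Gamma_yxx = -1.716062, Gamma_yxy = -0.190508, Gamma_yyy = 1.250791
  tau = 1.000000: gamma = (0.000000, 1.000000), gamma' = (-0.500000, 0.500000); Gamma_xxx = 1.431920, Gamma_xxy = 0.815044, Gamma_xyy = 0.081824, Gamma_yxx = -1.927871, Gamma_yxy = -0.511400, Gamma_yyy = 0.889836
step 0: V^x = -0.1250, V^y = 0.1250
step 1: k1 = (0.029861, -0.014040), k2 = (0.032272, -0.004209), k3 = (0.033489, -0.006641), k4 = (0.030650, -0.005685); V <- V + (h/6)(k1 + 2k2 + 2k3 + k4): V^x = -0.1090, V^y = 0.1215
step 2: k1 = (0.030417, -0.005003), k2 = (0.023759, -0.009352), k3 = (0.022831, -0.007299), k4 = (0.013125, -0.013491); V <- V + (h/6)(k1 + 2k2 + 2k3 + k4): V^x = -0.0976, V^y = 0.1172


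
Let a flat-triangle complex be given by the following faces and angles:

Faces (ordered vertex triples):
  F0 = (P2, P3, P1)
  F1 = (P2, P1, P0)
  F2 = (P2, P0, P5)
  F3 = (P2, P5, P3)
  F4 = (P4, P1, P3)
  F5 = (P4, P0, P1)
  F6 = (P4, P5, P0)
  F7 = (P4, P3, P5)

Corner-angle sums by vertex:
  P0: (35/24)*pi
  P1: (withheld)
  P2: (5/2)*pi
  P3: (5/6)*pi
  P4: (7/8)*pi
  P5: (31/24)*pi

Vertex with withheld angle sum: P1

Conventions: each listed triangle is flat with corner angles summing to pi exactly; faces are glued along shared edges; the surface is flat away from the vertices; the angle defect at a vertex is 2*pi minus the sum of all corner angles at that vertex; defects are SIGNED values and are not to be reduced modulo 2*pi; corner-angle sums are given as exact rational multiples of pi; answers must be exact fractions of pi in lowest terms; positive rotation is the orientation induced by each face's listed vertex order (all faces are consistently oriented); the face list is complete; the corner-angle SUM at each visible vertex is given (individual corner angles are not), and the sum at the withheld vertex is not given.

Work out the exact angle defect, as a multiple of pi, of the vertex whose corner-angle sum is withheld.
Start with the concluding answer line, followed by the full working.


Answer: defect(P1) = (23/24)*pi

V = 6, E = 12, F = 8; chi = V - E + F = 2
Gauss-Bonnet: total defect = 2*pi*chi = 4*pi; visible defects sum to (73/24)*pi


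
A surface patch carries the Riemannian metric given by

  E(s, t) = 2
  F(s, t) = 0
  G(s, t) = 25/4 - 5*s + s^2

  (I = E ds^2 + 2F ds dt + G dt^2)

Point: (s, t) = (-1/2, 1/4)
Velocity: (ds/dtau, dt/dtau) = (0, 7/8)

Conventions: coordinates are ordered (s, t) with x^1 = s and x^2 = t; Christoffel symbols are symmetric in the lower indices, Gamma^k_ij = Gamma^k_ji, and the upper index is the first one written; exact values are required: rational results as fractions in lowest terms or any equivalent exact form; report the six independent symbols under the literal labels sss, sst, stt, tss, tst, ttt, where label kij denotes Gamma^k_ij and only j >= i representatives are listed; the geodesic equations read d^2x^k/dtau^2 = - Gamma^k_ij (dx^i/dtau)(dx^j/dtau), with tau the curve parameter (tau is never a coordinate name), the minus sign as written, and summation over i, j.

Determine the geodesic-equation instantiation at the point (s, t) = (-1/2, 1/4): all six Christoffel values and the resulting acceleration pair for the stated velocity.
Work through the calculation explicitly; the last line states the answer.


E = 2, F = 0, G = 9 at the point
E_s = 0, E_t = 0, F_s = 0, F_t = 0, G_s = -6, G_t = 0
EG - F^2 = 18;  g^inv = (1/18) * [[9, 0], [0, 2]]
first-kind symbols [ij,l] = (1/2)(d_i g_jl + d_j g_il - d_l g_ij): [ss,s] = E_s/2 = 0, [ss,t] = F_s - E_t/2 = 0, [st,s] = E_t/2 = 0, [st,t] = G_s/2 = -3, [tt,s] = F_t - G_s/2 = 3, [tt,t] = G_t/2 = 0
Gamma^s_ij = (G*[ij,s] - F*[ij,t])/(EG - F^2), Gamma^t_ij = (E*[ij,t] - F*[ij,s])/(EG - F^2)
Gamma_sss = 0, Gamma_sst = 0, Gamma_stt = 3/2, Gamma_tss = 0, Gamma_tst = -1/3, Gamma_ttt = 0
d^2s/dtau^2 = -(Gamma_sss*(0)^2 + 2*Gamma_sst*(0)*(7/8) + Gamma_stt*(7/8)^2) = -147/128
d^2t/dtau^2 = -(Gamma_tss*(0)^2 + 2*Gamma_tst*(0)*(7/8) + Gamma_ttt*(7/8)^2) = 0

Answer: Gamma_sss = 0, Gamma_sst = 0, Gamma_stt = 3/2, Gamma_tss = 0, Gamma_tst = -1/3, Gamma_ttt = 0; accelerations (d^2s/dtau^2, d^2t/dtau^2) = (-147/128, 0)


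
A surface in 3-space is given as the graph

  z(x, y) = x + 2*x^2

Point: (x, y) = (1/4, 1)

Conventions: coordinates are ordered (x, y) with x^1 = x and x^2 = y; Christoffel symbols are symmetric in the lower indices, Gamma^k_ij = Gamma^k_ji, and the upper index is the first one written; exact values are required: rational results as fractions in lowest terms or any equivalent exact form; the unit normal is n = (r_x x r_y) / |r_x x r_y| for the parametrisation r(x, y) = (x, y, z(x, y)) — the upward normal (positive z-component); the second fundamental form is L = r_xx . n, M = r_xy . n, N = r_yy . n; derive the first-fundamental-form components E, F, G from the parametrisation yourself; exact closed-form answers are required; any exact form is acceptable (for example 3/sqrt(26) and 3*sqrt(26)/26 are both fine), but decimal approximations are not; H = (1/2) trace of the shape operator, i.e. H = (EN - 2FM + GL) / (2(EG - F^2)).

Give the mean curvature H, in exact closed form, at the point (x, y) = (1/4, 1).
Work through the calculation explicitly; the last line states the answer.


z_x = 2, z_y = 0, z_xx = 4, z_xy = 0, z_yy = 0
E = 5, F = 0, G = 1; answer radicand W^2 = 5
unnormalised second-form numerators: l = 4, m = 0, n = 0; L = l/sqrt(5), and similarly M = m/sqrt(W^2), N = n/sqrt(W^2)
H = (E*n - 2*F*m + G*l) / (2*(EG - F^2)*sqrt(W^2)); E*n - 2*F*m + G*l = 4, EG - F^2 = 5, so H = (2/5)/sqrt(5)

Answer: H = 2*sqrt(5)/25


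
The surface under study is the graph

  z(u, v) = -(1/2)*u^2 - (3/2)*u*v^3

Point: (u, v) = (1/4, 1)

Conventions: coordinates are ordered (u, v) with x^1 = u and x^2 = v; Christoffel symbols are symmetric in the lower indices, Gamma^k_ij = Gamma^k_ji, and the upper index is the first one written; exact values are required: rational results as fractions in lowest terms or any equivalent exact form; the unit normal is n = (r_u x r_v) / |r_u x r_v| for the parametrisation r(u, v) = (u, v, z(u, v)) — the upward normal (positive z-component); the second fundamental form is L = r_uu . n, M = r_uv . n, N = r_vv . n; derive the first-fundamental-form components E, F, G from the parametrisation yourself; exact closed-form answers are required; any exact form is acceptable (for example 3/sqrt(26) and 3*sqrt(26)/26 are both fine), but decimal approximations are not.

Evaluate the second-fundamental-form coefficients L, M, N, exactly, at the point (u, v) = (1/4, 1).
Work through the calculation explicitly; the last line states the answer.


z_u = -7/4, z_v = -9/8, z_uu = -1, z_uv = -9/2, z_vv = -9/4
E = 65/16, F = 63/32, G = 145/64; answer radicand W^2 = 341/64
unnormalised second-form numerators: l = -1, m = -9/2, n = -9/4; L = l/sqrt(341/64), and similarly M = m/sqrt(W^2), N = n/sqrt(W^2)

Answer: L = -8*sqrt(341)/341, M = -36*sqrt(341)/341, N = -18*sqrt(341)/341


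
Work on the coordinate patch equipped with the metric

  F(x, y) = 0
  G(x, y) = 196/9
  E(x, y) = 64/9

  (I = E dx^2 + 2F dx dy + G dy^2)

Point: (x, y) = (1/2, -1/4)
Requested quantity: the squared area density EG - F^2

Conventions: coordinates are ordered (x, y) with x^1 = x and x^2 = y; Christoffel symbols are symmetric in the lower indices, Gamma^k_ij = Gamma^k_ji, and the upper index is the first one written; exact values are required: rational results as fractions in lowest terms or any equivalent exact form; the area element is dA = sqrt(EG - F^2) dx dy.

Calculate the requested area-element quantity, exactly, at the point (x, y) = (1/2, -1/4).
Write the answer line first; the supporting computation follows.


Answer: EG - F^2 = 12544/81

E = 64/9, F = 0, G = 196/9; EG - F^2 = 12544/81


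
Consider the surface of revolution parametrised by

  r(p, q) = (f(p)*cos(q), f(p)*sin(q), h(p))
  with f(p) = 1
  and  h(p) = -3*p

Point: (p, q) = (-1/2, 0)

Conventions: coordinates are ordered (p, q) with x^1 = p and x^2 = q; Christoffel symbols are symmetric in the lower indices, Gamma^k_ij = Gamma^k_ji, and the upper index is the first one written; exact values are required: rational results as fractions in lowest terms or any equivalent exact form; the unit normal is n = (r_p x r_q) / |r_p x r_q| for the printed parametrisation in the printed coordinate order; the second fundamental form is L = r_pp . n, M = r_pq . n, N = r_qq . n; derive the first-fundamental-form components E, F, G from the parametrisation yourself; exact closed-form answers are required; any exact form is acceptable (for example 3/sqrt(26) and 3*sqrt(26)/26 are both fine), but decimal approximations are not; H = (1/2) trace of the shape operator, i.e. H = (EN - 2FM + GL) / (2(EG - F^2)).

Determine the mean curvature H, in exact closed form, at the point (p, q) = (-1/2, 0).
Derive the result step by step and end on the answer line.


f = 1, f' = 0, f'' = 0, h' = -3, h'' = 0
E = 9, F = 0, G = 1; answer radicand W^2 = 9
unnormalised second-form numerators: l = 0, m = 0, n = -3; L = l/sqrt(9), and similarly M = m/sqrt(W^2), N = n/sqrt(W^2)
H = (E*n - 2*F*m + G*l) / (2*(EG - F^2)*sqrt(W^2)); E*n - 2*F*m + G*l = -27, EG - F^2 = 9, so H = (-3/2)/sqrt(9)

Answer: H = -1/2


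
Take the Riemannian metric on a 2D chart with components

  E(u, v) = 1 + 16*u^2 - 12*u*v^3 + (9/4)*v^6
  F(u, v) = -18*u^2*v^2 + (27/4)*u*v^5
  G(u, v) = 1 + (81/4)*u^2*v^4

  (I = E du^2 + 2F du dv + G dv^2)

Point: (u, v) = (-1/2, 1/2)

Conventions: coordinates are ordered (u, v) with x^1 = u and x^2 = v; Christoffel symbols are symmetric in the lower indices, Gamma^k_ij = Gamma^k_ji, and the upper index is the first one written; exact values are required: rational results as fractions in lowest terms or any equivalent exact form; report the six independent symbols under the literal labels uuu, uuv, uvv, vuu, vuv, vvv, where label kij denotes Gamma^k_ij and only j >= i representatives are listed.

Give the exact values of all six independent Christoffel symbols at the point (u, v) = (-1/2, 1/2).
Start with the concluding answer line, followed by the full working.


Answer: Gamma_uuu = -1120/781, Gamma_uuv = 315/781, Gamma_uvv = -630/781, Gamma_vuu = 288/781, Gamma_vuv = -81/781, Gamma_vvv = 162/781

E = 1481/256, F = -315/256, G = 337/256 at the point
E_u = -35/2, E_v = 315/64, F_u = 603/128, F_v = -711/128, G_u = -81/64, G_v = 81/32
EG - F^2 = 781/128;  g^inv = (128/781) * [[337/256, 315/256], [315/256, 1481/256]]
first-kind symbols [ij,l] = (1/2)(d_i g_jl + d_j g_il - d_l g_ij): [uu,u] = E_u/2 = -35/4, [uu,v] = F_u - E_v/2 = 9/4, [uv,u] = E_v/2 = 315/128, [uv,v] = G_u/2 = -81/128, [vv,u] = F_v - G_u/2 = -315/64, [vv,v] = G_v/2 = 81/64
Gamma^u_ij = (G*[ij,u] - F*[ij,v])/(EG - F^2), Gamma^v_ij = (E*[ij,v] - F*[ij,u])/(EG - F^2)


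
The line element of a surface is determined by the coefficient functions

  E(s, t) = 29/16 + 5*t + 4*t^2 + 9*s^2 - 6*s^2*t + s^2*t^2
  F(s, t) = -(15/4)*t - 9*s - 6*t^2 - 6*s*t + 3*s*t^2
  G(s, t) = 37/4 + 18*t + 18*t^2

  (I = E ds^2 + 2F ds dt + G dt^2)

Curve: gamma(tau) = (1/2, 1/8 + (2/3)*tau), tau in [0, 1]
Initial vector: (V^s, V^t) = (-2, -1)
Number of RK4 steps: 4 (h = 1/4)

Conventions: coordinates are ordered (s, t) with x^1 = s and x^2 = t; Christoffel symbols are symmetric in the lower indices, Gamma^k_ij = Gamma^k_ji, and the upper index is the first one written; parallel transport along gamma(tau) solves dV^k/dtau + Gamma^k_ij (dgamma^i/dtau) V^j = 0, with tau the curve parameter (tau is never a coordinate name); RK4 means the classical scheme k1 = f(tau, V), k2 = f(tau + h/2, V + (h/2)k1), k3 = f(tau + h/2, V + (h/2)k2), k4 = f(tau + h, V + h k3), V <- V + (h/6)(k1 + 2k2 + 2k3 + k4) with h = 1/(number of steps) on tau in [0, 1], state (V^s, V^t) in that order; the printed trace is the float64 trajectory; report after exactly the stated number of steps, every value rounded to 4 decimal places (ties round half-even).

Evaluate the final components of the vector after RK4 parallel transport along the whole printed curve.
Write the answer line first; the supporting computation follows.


Answer: V^s = -1.2772, V^t = -0.3550

gamma'(tau) = (0, 2/3); f(tau, V)^k = -Gamma^k_ij(gamma(tau)) gamma'^i(tau) V^j; h = 1/4; intermediate values shown to 6 dp
curve data and Christoffel symbols at the stage parameters:
  tau = 0.000000: gamma = (0.500000, 0.125000), gamma' = (0.000000, 0.666667); Gamma_sss = -0.661379, Gamma_sst = 1.097610, Gamma_stt = -1.301530, Gamma_tss = -1.321177, Gamma_tst = 0.504406, Gamma_ttt = 0.356790
  tau = 0.125000: gamma = (0.500000, 0.208333), gamma' = (0.000000, 0.666667); Gamma_sss = -0.769591, Gamma_sst = 1.158578, Gamma_stt = -1.310071, Gamma_tss = -1.266279, Gamma_tst = 0.512953, Gamma_ttt = 0.345145
  tau = 0.250000: gamma = (0.500000, 0.291667), gamma' = (0.000000, 0.666667); Gamma_sss = -0.832680, Gamma_sst = 1.187944, Gamma_stt = -1.305220, Gamma_tss = -1.197008, Gamma_tst = 0.507713, Gamma_ttt = 0.331053
  tau = 0.375000: gamma = (0.500000, 0.375000), gamma' = (0.000000, 0.666667); Gamma_sss = -0.861873, Gamma_sst = 1.192922, Gamma_stt = -1.288335, Gamma_tss = -1.121204, Gamma_tst = 0.493363, Gamma_ttt = 0.317092
  tau = 0.500000: gamma = (0.500000, 0.458333), gamma' = (0.000000, 0.666667); Gamma_sss = -0.866706, Gamma_sst = 1.180244, Gamma_stt = -1.261808, Gamma_tss = -1.044044, Gamma_tst = 0.473571, Gamma_ttt = 0.304275
  tau = 0.625000: gamma = (0.500000, 0.541667), gamma' = (0.000000, 0.666667); Gamma_sss = -0.854693, Gamma_sst = 1.155509, Gamma_stt = -1.228256, Gamma_tss = -0.968707, Gamma_tst = 0.450976, Gamma_ttt = 0.292833
  tau = 0.750000: gamma = (0.500000, 0.625000), gamma' = (0.000000, 0.666667); Gamma_sss = -0.831477, Gamma_sst = 1.123048, Gamma_stt = -1.190067, Gamma_tss = -0.896995, Gamma_tst = 0.427357, Gamma_ttt = 0.282667
  tau = 0.875000: gamma = (0.500000, 0.708333), gamma' = (0.000000, 0.666667); Gamma_sss = -0.801158, Gamma_sst = 1.086057, Gamma_stt = -1.149203, Gamma_tss = -0.829803, Gamma_tst = 0.403854, Gamma_ttt = 0.273572
  tau = 1.000000: gamma = (0.500000, 0.791667), gamma' = (0.000000, 0.666667); Gamma_sss = -0.766644, Gamma_sst = 1.046805, Gamma_stt = -1.107173, Gamma_tss = -0.767459, Gamma_tst = 0.381148, Gamma_ttt = 0.265335
step 0: V^s = -2.0000, V^t = -1.0000
step 1: k1 = (0.595794, 0.910401), k2 = (0.713258, 0.862381), k3 = (0.696675, 0.858741), k4 = (0.762651, 0.791319); V <- V + (h/6)(k1 + 2k2 + 2k3 + k4): V^s = -1.8259, V^t = -0.7857
step 2: k1 = (0.762401, 0.791422), k2 = (0.786482, 0.714384), k3 = (0.775817, 0.715429), k4 = (0.773614, 0.638321); V <- V + (h/6)(k1 + 2k2 + 2k3 + k4): V^s = -1.6317, V^t = -0.6069
step 3: k1 = (0.773314, 0.638273), k2 = (0.750848, 0.564426), k3 = (0.745453, 0.567072), k4 = (0.713070, 0.499447); V <- V + (h/6)(k1 + 2k2 + 2k3 + k4): V^s = -1.4451, V^t = -0.4652
step 4: k1 = (0.712817, 0.499386), k2 = (0.673166, 0.438547), k3 = (0.670929, 0.441269), k4 = (0.629448, 0.387358); V <- V + (h/6)(k1 + 2k2 + 2k3 + k4): V^s = -1.2772, V^t = -0.3550
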